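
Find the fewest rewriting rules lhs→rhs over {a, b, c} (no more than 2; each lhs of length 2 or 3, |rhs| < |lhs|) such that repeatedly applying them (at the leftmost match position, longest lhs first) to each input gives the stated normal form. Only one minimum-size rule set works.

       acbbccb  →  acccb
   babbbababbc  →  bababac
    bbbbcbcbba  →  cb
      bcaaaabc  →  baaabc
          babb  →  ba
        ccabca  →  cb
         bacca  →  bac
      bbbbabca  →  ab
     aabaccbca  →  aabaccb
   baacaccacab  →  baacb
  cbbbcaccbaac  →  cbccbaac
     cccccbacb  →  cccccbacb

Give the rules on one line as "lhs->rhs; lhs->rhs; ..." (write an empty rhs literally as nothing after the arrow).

  | acbbccb => acccb
  | babbbababbc => babababbc => bababac
  | bbbbcbcbba => bbcbcbba => cbcbba => cbca => cb
  | bcaaaabc => baaabc

bb->; ca->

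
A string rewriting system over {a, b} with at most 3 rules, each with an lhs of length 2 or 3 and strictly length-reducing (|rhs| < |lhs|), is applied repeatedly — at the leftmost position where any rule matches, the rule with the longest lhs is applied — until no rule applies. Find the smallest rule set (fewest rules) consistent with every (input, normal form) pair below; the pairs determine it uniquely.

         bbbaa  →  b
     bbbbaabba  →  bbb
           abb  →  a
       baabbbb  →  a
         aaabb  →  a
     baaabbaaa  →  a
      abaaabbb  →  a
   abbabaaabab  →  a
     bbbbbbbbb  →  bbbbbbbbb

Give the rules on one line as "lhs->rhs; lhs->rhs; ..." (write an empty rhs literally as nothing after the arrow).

  | bbbaa => bba => b
  | bbbbaabba => bbbabba => bbbba => bbb
  | abb => ab => a
  | baabbbb => abbbb => abbb => abb => ab => a

aa->a; ab->a; ba->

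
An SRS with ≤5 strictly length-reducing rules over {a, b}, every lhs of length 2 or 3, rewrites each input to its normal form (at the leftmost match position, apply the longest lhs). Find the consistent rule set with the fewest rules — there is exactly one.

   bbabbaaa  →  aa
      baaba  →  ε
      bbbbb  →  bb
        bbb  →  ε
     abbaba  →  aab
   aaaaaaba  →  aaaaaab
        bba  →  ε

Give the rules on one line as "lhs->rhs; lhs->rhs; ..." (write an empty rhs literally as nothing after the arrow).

abb->a; ba->b; bba->; bbb->

  | bbabbaaa => bbaaa => aa
  | baaba => baba => bba => ε
  | bbbbb => bb
  | bbb => ε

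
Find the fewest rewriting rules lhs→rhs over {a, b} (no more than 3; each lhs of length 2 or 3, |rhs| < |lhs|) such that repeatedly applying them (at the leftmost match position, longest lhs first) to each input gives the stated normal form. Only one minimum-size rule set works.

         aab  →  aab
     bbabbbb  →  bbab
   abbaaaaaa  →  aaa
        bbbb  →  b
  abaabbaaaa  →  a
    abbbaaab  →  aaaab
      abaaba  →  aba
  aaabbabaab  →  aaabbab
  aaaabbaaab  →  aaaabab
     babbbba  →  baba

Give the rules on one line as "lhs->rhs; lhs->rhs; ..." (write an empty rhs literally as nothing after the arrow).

baa->; bbb->

  | aab
  | bbabbbb => bbab
  | abbaaaaaa => abaaaa => aaa
  | bbbb => b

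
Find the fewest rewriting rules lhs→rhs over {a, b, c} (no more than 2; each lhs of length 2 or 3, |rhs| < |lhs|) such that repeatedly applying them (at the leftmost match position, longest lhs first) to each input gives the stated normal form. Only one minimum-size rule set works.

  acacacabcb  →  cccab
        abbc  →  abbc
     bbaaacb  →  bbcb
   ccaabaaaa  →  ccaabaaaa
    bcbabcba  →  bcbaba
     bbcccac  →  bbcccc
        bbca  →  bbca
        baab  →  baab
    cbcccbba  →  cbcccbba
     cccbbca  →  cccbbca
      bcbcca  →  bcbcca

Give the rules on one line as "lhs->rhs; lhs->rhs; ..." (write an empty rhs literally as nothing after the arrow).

  | acacacabcb => cacacabcb => ccacabcb => cccabcb => cccab
  | abbc
  | bbaaacb => bbaacb => bbacb => bbcb
  | ccaabaaaa

abc->a; ac->c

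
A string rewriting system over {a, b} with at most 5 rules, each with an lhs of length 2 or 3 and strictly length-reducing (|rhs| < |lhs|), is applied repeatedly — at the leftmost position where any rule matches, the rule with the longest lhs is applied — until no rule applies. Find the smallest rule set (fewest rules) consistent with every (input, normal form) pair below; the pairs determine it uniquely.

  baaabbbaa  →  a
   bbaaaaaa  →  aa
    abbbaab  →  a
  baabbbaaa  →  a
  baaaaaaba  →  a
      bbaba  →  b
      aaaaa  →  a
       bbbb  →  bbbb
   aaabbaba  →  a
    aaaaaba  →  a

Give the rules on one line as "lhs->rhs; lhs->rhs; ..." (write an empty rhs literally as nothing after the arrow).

  | baaabbbaa => aabbbaa => aabbaa => aabaa => aaa => a
  | bbaaaaaa => baaaaa => aaaa => aa
  | abbbaab => abbaab => abaab => aab => a
  | baabbbaaa => abbbaaa => abbaaa => abaaa => aaa => a

aaa->a; ab->; abb->ab; ba->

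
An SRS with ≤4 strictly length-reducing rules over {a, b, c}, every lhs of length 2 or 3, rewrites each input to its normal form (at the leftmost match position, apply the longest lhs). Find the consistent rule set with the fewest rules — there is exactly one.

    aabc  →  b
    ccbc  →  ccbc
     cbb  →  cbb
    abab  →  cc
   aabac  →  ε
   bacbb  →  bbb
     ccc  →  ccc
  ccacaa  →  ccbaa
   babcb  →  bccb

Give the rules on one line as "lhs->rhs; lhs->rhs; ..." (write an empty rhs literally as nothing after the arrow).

ab->c; ac->; acc->b; cac->cb

  | aabc => acc => b
  | ccbc
  | cbb
  | abab => cab => cc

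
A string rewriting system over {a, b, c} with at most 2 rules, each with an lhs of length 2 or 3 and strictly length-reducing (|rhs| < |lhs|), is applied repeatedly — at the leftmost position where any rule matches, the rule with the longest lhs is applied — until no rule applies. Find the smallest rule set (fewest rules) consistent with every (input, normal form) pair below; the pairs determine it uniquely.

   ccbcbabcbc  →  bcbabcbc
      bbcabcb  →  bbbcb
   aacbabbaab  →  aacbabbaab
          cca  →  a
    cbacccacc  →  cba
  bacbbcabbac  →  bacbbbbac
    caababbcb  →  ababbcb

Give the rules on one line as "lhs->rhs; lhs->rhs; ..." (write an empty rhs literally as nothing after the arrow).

  | ccbcbabcbc => bcbabcbc
  | bbcabcb => bbbcb
  | aacbabbaab
  | cca => a

ca->; cc->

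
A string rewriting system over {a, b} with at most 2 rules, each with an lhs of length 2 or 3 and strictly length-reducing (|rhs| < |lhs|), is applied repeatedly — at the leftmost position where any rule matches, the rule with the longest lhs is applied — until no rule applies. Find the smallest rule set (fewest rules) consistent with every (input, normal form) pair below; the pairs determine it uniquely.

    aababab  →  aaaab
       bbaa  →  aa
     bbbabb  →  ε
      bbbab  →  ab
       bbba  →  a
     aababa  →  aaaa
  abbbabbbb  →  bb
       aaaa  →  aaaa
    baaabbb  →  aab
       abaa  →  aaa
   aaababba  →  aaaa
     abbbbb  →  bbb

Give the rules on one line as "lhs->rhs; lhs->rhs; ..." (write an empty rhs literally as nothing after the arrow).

  | aababab => aaabab => aaaab
  | bbaa => baa => aa
  | bbbabb => bbabb => babb => abb => ε
  | bbbab => bbab => bab => ab

abb->; ba->a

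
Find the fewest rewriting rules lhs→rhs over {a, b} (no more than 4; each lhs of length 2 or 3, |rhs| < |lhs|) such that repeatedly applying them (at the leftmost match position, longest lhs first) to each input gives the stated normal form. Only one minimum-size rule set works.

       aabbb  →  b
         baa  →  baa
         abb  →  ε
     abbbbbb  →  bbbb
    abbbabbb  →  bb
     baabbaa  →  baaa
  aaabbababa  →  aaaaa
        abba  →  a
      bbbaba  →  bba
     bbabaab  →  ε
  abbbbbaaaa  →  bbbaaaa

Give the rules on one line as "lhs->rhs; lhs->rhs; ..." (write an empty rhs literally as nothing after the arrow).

  | aabbb => ab => b
  | baa
  | abb => ε
  | abbbbbb => bbbb

ab->b; aba->aa; abb->; bab->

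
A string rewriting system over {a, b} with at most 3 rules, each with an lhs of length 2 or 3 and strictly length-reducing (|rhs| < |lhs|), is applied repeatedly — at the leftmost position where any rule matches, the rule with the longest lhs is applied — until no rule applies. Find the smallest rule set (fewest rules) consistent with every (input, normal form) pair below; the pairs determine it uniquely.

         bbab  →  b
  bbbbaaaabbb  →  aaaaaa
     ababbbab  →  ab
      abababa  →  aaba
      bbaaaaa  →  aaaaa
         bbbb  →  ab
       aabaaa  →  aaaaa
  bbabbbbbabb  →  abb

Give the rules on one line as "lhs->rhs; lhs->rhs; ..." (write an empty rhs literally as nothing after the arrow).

baa->aa; bab->; bbb->a

  | bbab => b
  | bbbbaaaabbb => abaaaabbb => aaaaabbb => aaaaaa
  | ababbbab => abbab => ab
  | abababa => aaba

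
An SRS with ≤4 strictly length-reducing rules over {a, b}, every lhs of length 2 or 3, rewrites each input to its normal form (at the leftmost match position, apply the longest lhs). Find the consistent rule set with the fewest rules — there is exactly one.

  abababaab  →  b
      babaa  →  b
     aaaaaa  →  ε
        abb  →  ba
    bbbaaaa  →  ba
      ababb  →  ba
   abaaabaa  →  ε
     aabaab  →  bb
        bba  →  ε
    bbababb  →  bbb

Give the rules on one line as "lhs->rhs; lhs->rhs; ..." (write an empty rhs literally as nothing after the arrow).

  | abababaab => ababaab => abaab => aab => b
  | babaa => baa => b
  | aaaaaa => aaaa => aa => ε
  | abb => ba

aa->; ab->; abb->ba; bba->ab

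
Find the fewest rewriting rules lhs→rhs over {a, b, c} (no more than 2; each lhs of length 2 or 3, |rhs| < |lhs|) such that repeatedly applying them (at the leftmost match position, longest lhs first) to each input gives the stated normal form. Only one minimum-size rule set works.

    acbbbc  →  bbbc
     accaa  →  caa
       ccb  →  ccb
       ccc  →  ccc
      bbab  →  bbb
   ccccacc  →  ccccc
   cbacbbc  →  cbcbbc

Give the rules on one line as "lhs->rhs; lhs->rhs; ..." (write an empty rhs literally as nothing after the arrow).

  | acbbbc => bbbc
  | accaa => caa
  | ccb
  | ccc

ac->; ba->b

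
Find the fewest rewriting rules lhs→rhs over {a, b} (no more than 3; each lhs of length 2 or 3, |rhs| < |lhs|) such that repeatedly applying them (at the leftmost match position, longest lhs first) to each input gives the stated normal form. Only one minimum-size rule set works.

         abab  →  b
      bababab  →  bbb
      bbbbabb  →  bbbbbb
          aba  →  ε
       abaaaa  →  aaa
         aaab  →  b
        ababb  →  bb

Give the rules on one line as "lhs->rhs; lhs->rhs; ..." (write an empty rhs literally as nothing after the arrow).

ab->b; aba->

  | abab => b
  | bababab => bbab => bbb
  | bbbbabb => bbbbbb
  | aba => ε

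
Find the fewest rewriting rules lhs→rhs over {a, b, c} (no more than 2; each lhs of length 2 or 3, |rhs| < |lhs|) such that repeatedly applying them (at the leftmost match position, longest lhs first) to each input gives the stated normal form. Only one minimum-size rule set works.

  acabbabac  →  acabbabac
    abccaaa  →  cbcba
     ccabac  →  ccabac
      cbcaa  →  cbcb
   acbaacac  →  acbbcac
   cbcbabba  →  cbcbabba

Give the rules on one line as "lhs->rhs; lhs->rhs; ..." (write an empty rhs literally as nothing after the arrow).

  | acabbabac
  | abccaaa => cbcaaa => cbcba
  | ccabac
  | cbcaa => cbcb

aa->b; abc->cb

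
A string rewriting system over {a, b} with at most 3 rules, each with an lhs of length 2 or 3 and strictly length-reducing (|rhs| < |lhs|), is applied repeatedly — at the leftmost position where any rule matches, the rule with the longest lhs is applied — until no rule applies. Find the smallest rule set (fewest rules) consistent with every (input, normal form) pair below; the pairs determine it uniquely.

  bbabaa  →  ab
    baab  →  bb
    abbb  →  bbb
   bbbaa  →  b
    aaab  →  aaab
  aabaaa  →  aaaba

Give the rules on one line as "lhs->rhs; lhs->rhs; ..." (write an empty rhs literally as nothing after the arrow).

  | bbabaa => baa => ab
  | baab => abb => bb
  | abbb => bbb
  | bbbaa => bbab => b

abb->bb; baa->ab; bab->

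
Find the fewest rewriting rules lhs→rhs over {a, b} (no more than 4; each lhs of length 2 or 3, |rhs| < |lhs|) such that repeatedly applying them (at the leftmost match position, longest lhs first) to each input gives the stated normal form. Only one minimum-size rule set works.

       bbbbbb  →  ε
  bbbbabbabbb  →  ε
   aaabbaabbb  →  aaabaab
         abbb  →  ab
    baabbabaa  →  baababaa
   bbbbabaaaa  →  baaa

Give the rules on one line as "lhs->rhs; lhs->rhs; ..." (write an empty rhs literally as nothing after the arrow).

abb->ab; bb->; bba->b; bbb->bb

  | bbbbbb => bbbbb => bbbb => bbb => bb => ε
  | bbbbabbabbb => bbbabbabbb => bbabbabbb => bbbabbb => bbabbb => bbbb => bbb => bb => ε
  | aaabbaabbb => aaabaabbb => aaabaabb => aaabaab
  | abbb => abb => ab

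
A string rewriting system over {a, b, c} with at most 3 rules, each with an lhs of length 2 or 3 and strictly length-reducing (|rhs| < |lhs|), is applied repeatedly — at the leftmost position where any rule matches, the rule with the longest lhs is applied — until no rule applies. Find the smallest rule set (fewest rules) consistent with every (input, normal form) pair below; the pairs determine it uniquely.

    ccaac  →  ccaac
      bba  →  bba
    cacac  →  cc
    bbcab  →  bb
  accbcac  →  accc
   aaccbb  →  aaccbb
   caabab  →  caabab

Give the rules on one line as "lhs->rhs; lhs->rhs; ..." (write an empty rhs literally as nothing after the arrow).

  | ccaac
  | bba
  | cacac => cc
  | bbcab => bb

aca->; bca->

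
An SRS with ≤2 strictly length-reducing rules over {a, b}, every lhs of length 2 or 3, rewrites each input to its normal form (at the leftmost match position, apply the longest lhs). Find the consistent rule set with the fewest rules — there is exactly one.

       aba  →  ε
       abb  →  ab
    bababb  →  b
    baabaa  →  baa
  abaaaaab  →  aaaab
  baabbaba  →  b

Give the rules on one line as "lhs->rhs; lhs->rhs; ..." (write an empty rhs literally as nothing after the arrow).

  | aba => ε
  | abb => ab
  | bababb => bbb => bb => b
  | baabaa => baa

aba->; bb->b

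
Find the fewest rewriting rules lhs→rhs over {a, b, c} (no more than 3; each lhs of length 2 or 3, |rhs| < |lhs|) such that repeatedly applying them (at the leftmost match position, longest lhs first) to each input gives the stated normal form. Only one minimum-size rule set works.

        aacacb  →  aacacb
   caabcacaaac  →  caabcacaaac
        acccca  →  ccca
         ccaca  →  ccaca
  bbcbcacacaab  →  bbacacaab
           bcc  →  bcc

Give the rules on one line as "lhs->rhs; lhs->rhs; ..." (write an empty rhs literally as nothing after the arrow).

acc->c; cbc->

  | aacacb
  | caabcacaaac
  | acccca => ccca
  | ccaca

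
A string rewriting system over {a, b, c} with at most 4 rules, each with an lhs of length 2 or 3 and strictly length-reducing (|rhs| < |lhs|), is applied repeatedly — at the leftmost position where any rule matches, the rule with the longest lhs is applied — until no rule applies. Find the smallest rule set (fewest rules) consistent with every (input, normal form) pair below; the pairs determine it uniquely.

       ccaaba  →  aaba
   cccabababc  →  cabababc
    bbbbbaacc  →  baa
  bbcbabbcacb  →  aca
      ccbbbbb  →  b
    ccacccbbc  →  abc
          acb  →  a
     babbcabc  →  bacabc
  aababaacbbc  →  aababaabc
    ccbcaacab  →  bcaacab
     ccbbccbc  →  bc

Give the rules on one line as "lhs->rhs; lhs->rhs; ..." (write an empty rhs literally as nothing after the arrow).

bb->; cb->; cc->

  | ccaaba => aaba
  | cccabababc => cabababc
  | bbbbbaacc => bbbaacc => baacc => baa
  | bbcbabbcacb => cbabbcacb => abbcacb => acacb => aca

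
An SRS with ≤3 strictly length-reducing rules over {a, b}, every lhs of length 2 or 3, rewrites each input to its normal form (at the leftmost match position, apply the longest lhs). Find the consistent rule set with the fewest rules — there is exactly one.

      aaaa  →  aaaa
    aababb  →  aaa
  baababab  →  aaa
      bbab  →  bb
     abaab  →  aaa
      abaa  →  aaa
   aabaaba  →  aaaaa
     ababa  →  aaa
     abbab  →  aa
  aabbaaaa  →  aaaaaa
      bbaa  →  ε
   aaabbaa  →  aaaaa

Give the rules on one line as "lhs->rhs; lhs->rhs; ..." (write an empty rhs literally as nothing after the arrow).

ab->a; ba->

  | aaaa
  | aababb => aaabb => aaab => aaa
  | baababab => ababab => aabab => aaab => aaa
  | bbab => bb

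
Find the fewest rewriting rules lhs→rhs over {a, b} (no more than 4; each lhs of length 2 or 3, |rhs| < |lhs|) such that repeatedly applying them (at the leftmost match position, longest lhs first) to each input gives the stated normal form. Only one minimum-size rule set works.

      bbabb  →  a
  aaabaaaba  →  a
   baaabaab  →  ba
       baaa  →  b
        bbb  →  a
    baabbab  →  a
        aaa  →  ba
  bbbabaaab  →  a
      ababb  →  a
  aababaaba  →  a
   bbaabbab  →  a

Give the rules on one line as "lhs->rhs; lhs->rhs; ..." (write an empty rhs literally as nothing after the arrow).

  | bbabb => aabb => bbb => ab => a
  | aaabaaaba => babaaaba => baaaaba => bbaaba => aaaba => baba => baa => bb => a
  | baaabaab => bbabaab => aabaab => bbaab => aaab => bab => ba
  | baaa => bba => aa => b

aa->b; ab->a; bb->a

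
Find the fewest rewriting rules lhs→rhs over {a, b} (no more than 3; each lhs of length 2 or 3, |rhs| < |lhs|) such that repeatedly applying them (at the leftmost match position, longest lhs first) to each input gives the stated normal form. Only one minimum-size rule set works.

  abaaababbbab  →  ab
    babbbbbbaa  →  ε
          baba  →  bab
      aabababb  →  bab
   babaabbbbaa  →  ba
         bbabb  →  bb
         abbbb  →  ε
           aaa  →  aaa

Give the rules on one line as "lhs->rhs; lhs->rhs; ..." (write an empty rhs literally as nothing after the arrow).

aba->ab; abb->ba; bba->

  | abaaababbbab => abaababbbab => abababbbab => abbabbbab => baabbbab => bababab => babbab => bbaab => ab
  | babbbbbbaa => bbabbbbaa => bbbbaa => bba => ε
  | baba => bab
  | aabababb => aabbabb => abaabb => ababb => abbb => bab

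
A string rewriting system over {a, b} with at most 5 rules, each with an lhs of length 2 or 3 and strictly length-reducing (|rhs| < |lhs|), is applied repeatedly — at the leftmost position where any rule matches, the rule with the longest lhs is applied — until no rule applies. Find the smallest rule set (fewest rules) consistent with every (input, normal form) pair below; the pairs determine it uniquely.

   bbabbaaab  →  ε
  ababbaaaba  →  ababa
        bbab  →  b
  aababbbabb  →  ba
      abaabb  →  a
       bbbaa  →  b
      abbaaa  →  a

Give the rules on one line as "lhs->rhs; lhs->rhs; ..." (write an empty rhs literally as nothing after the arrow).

  | bbabbaaab => bbaaab => aab => bb => ε
  | ababbaaaba => abaaaba => ababa
  | bbab => b
  | aababbbabb => bbabbbabb => bbbabb => babb => ba

aa->; aab->bb; bb->; bba->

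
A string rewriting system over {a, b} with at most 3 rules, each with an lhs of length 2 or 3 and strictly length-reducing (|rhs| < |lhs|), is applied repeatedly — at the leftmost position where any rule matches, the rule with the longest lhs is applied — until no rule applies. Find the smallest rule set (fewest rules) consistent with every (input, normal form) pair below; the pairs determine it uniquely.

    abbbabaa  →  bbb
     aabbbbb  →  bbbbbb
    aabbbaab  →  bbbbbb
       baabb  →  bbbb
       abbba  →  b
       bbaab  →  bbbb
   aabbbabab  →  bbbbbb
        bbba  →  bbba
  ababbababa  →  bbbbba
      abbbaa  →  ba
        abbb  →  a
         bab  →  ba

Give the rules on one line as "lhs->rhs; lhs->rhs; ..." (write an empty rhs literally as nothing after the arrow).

  | abbbabaa => abbabaa => ababaa => aabaa => bbaa => bbb
  | aabbbbb => bbbbbb
  | aabbbaab => bbbbaab => bbbbbb
  | baabb => bbbb

aa->b; ab->a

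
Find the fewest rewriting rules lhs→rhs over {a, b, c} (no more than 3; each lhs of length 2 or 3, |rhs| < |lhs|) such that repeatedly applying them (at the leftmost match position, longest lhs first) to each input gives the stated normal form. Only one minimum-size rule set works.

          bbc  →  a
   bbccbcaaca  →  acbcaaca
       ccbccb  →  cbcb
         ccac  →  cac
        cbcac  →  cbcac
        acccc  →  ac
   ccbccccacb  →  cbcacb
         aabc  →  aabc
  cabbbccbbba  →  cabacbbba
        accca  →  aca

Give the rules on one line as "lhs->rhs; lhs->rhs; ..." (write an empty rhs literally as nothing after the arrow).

bbc->a; cc->c

  | bbc => a
  | bbccbcaaca => acbcaaca
  | ccbccb => cbccb => cbcb
  | ccac => cac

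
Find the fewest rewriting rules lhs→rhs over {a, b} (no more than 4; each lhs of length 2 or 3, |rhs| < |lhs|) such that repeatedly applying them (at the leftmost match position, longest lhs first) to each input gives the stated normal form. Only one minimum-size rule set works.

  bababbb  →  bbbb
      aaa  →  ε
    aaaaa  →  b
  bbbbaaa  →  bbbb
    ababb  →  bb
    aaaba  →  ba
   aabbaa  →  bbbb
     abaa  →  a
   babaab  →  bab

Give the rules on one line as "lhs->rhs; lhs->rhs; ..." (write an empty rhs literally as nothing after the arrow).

aa->b; aaa->; aba->

  | bababbb => bbbb
  | aaa => ε
  | aaaaa => aa => b
  | bbbbaaa => bbbb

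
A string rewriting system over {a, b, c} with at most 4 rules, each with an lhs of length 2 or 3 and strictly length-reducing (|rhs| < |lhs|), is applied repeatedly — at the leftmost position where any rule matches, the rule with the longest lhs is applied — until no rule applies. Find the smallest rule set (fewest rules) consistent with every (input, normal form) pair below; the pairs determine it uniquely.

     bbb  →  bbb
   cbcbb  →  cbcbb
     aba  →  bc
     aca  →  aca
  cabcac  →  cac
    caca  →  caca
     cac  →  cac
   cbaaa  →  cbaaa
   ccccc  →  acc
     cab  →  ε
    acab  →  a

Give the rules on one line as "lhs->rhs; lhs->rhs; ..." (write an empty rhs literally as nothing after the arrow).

aba->bc; cab->; ccc->a

  | bbb
  | cbcbb
  | aba => bc
  | aca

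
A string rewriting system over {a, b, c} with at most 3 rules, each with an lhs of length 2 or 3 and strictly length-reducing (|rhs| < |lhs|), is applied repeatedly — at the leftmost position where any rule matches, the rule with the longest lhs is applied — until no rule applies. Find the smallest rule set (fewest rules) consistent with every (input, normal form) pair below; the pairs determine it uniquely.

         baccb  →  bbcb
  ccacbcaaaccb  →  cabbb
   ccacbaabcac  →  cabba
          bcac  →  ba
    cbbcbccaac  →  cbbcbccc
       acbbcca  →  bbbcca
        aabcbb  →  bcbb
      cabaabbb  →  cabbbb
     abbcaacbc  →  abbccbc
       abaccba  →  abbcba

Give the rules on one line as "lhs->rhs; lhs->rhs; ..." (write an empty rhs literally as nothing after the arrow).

  | baccb => bbcb
  | ccacbcaaaccb => cabcaaaccb => cabcaccb => cabacb => cabbb
  | ccacbaabcac => cabaabcac => cabbcac => cabba
  | bcac => ba

aa->; ac->b; cac->a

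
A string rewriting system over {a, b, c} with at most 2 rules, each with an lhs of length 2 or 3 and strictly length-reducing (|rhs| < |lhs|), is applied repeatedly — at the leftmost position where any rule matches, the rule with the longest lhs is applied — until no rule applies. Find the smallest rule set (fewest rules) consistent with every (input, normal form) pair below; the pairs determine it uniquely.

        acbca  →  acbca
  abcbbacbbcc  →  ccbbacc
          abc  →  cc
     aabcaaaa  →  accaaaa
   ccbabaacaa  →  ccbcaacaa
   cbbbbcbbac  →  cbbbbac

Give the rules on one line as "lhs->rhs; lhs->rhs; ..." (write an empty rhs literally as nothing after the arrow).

ab->c; bbc->

  | acbca
  | abcbbacbbcc => ccbbacbbcc => ccbbacc
  | abc => cc
  | aabcaaaa => accaaaa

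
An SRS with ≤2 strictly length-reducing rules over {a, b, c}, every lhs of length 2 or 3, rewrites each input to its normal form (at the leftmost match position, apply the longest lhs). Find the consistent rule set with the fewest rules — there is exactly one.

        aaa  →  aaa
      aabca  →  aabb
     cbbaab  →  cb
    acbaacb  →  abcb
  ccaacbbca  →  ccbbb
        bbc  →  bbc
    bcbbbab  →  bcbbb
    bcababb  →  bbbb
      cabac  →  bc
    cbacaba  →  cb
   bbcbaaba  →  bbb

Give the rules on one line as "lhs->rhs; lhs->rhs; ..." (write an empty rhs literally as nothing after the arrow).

  | aaa
  | aabca => aabb
  | cbbaab => cbab => cb
  | acbaacb => acacb => abcb

ba->; ca->b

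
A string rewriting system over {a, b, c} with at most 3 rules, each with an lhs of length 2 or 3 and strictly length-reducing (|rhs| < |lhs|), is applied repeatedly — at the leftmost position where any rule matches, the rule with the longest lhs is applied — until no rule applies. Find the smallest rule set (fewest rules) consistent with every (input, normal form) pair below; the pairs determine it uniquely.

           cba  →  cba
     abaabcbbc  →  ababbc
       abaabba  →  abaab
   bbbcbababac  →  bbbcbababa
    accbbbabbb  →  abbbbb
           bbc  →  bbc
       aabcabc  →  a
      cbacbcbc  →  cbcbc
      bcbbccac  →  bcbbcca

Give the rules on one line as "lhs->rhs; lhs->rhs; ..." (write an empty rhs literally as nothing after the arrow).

  | cba
  | abaabcbbc => abacbbc => ababbc
  | abaabba => abaab
  | bbbcbababac => bbbcbababa

abc->c; ac->a; bba->b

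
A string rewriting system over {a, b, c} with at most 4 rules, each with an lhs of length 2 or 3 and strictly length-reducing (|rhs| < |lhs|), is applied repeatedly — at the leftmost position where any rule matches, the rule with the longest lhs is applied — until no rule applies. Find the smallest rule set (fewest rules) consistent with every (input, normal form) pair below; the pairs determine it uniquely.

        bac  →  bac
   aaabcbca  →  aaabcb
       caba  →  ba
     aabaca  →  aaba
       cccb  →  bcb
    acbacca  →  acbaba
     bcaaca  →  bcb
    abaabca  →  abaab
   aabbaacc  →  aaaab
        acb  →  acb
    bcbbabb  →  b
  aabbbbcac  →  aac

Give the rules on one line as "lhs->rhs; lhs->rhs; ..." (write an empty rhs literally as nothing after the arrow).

  | bac
  | aaabcbca => aaabcb
  | caba => ba
  | aabaca => aaba

bb->; ca->; caa->cb; cc->b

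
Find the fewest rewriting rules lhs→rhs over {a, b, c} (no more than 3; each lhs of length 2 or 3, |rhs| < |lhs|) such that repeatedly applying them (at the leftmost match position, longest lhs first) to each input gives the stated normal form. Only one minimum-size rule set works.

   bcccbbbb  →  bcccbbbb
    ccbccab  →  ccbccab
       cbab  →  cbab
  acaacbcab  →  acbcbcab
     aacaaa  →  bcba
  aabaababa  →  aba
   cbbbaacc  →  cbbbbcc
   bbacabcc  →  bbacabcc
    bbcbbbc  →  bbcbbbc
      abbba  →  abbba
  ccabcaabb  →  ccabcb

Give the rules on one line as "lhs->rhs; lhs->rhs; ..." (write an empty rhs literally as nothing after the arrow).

  | bcccbbbb
  | ccbccab
  | cbab
  | acaacbcab => acbcbcab

aa->b; aab->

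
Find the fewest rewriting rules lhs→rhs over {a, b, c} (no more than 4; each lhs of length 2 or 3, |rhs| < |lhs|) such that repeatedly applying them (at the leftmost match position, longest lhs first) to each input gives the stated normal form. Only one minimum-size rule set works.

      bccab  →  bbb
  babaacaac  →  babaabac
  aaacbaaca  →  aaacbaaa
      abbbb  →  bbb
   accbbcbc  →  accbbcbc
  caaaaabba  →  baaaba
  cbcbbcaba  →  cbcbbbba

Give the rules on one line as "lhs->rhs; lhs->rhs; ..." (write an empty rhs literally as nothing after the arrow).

  | bccab => bcab => bbb
  | babaacaac => babaabac
  | aaacbaaca => aaacbaaa
  | abbbb => bbb

abb->b; bca->bb; ca->a; caa->ba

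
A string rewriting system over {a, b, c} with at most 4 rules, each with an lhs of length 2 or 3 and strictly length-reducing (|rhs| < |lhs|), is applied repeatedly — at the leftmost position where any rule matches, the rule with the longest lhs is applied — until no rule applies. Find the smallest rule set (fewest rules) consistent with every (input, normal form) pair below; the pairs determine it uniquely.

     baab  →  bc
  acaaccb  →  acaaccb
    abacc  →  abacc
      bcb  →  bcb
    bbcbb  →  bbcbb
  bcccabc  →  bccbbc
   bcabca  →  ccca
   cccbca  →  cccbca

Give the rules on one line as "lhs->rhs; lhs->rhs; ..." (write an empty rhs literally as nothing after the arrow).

aab->c; bbb->cc; cab->bb

  | baab => bc
  | acaaccb
  | abacc
  | bcb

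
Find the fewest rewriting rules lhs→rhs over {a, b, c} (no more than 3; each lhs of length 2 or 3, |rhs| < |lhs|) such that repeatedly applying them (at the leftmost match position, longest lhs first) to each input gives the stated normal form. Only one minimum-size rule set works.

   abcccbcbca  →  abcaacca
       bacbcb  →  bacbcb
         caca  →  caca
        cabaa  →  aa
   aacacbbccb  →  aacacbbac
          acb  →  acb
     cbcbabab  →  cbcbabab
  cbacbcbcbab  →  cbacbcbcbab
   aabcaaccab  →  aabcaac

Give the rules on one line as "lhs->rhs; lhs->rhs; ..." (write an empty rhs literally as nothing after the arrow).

  | abcccbcbca => abcaccbca => abcaacca
  | bacbcb
  | caca
  | cabaa => aa

cab->; ccb->ac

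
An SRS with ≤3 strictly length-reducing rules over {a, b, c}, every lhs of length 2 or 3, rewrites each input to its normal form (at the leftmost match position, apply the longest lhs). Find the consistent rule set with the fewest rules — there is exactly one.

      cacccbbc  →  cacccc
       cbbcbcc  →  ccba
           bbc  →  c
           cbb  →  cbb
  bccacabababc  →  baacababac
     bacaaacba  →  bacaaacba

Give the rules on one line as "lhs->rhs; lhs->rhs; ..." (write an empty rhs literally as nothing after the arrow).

bc->c; bcc->ba

  | cacccbbc => cacccbc => cacccc
  | cbbcbcc => cbcbcc => ccbcc => ccba
  | bbc => bc => c
  | cbb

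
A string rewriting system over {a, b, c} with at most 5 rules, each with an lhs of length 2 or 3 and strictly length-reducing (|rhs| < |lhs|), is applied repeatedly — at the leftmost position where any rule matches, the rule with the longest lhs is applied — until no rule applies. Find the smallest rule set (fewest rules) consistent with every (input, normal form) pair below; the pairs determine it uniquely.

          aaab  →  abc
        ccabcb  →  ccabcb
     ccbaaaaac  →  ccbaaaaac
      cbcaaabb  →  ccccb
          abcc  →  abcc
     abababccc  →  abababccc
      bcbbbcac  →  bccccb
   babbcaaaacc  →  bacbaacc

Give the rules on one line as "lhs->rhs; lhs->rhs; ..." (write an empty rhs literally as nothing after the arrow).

  | aaab => abc
  | ccabcb
  | ccbaaaaac
  | cbcaaabb => cbbaabb => cbbbcb => ccccb

aab->bc; bbb->cc; caa->ba; cac->cb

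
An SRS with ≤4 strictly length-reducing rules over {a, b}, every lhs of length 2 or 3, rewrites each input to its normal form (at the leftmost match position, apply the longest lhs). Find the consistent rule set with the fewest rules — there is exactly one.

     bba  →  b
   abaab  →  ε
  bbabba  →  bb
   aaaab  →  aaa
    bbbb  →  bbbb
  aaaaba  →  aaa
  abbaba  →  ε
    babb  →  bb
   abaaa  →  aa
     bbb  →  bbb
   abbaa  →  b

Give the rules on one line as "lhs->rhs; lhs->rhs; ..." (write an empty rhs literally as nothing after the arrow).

  | bba => b
  | abaab => ab => ε
  | bbabba => bbba => bb
  | aaaab => aaa

ab->; aba->; ba->; baa->b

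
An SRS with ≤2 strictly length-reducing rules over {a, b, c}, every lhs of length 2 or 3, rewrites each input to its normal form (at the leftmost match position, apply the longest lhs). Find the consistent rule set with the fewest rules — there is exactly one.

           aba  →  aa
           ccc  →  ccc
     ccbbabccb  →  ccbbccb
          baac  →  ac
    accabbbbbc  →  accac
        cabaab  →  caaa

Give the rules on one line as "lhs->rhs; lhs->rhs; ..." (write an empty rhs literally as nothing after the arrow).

ab->a; ba->

  | aba => aa
  | ccc
  | ccbbabccb => ccbbccb
  | baac => ac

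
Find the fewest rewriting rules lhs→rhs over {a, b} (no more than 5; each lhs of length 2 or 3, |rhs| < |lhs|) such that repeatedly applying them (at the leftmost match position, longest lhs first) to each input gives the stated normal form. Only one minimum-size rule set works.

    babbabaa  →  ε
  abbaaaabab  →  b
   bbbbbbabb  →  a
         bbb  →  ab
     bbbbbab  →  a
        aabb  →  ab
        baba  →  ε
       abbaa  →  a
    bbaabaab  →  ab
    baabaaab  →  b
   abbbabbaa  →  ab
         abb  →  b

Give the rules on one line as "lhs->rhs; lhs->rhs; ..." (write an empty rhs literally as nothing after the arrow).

  | babbabaa => bbabaa => aabaa => bbaa => aaa => ba => ε
  | abbaaaabab => aaaaaabab => baaaabab => aaabab => babab => bab => b
  | bbbbbbabb => abbbbabb => aabbabb => bbbabb => ababb => abbb => aab => bb => a
  | bbb => ab

aa->b; aba->ab; ba->; bb->a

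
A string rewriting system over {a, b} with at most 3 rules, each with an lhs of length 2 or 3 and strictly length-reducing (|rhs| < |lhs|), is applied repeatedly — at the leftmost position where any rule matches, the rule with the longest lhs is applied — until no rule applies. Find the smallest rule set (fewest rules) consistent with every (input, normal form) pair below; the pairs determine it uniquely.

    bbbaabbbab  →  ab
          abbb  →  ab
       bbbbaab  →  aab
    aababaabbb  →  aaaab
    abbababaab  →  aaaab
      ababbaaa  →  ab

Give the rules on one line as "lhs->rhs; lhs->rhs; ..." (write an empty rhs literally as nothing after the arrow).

ba->b; bb->

  | bbbaabbbab => baabbbab => babbbab => bbbbab => bbab => ab
  | abbb => ab
  | bbbbaab => bbaab => aab
  | aababaabbb => aabbaabbb => aaaabbb => aaaab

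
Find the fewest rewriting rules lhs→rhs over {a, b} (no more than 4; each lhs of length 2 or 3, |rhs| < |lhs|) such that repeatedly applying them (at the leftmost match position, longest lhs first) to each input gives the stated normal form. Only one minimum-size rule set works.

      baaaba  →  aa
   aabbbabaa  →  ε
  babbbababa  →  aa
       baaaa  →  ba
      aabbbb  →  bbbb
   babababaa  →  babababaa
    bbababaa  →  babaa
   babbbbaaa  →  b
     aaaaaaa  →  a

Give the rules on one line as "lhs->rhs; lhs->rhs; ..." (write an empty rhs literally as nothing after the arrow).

aaa->; aab->b; bba->aa

  | baaaba => bba => aa
  | aabbbabaa => bbbabaa => baabaa => bbaa => aaa => ε
  | babbbababa => babaababa => babbaba => baaaba => bba => aa
  | baaaa => ba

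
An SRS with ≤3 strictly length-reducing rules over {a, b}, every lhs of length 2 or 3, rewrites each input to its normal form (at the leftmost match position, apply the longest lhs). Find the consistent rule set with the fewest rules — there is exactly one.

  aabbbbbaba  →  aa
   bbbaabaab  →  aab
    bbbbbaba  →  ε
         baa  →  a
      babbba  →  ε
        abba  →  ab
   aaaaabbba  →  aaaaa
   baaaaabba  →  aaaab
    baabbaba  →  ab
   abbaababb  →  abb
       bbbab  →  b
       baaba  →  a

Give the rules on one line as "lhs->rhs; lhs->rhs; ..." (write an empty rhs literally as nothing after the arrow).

ba->; bbb->b

  | aabbbbbaba => aabbbaba => aababa => aaba => aa
  | bbbaabaab => baabaab => abaab => aab
  | bbbbbaba => bbbaba => baba => ba => ε
  | baa => a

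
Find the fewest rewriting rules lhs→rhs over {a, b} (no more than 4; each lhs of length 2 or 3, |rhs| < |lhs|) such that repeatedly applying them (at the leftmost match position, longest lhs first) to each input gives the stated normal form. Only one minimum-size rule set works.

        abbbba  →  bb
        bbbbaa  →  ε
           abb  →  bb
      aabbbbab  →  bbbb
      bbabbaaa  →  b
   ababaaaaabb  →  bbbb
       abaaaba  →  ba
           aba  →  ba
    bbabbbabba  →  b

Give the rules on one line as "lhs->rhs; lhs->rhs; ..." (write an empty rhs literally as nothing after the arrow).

aa->b; ab->b; bba->

  | abbbba => bbbba => bb
  | bbbbaa => bba => ε
  | abb => bb
  | aabbbbab => bbbbbab => bbbb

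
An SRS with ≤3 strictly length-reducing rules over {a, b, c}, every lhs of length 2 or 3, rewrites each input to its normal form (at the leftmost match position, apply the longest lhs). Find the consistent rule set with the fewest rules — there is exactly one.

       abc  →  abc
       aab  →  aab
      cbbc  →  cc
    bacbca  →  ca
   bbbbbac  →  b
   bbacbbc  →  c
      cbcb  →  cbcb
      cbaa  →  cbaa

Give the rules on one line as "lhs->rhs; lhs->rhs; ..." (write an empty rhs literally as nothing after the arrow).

ac->; bb->

  | abc
  | aab
  | cbbc => cc
  | bacbca => bbca => ca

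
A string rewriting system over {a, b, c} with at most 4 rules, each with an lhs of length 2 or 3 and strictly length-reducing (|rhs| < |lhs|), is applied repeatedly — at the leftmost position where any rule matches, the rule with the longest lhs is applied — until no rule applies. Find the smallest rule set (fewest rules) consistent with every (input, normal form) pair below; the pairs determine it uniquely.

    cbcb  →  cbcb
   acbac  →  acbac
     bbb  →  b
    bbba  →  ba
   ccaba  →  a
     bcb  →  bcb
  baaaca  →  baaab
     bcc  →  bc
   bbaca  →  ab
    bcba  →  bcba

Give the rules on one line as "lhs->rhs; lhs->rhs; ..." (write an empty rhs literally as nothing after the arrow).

  | cbcb
  | acbac
  | bbb => b
  | bbba => ba

bb->; ca->b; cc->c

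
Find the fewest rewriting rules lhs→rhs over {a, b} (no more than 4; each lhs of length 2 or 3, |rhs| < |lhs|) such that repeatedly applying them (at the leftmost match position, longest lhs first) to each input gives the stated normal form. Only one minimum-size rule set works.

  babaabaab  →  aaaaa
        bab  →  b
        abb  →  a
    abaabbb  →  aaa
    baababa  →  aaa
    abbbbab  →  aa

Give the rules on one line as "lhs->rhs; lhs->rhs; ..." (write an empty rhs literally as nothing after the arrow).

  | babaabaab => bbaabaab => aaabaab => aaaaab => aaaaa
  | bab => bb => b
  | abb => ab => a
  | abaabbb => aaabbb => aaabb => aaab => aaa

ab->a; ba->b; bb->b; bba->aa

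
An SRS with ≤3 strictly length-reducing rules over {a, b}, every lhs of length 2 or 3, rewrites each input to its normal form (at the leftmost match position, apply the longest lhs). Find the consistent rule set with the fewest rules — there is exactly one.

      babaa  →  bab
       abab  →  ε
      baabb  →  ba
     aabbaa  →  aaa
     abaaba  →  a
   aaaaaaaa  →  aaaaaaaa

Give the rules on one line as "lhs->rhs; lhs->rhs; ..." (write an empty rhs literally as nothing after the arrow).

aba->ab; abb->

  | babaa => baba => bab
  | abab => abb => ε
  | baabb => ba
  | aabbaa => aaa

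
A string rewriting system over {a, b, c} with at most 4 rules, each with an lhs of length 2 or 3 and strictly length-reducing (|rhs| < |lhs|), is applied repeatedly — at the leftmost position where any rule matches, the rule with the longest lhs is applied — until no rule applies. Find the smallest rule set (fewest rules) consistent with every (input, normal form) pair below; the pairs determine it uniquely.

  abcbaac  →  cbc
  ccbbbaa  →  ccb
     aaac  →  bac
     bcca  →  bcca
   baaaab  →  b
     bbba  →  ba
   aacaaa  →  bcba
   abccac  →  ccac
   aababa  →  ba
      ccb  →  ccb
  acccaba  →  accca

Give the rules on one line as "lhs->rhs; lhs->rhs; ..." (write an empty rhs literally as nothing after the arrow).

  | abcbaac => cbaac => cbbc => cbc
  | ccbbbaa => ccbbaa => ccbaa => ccbb => ccb
  | aaac => bac
  | bcca

aa->b; ab->; bb->b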